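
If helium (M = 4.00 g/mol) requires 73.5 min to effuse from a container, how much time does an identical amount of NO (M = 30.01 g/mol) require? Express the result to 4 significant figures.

Graham's law gives t_NO/t_He = √(M_NO/M_He) = √(30.01/4.00) = √7.503 = 2.739.
So the time for NO is 73.5 × 2.739 = 201.3 min.

201.3 min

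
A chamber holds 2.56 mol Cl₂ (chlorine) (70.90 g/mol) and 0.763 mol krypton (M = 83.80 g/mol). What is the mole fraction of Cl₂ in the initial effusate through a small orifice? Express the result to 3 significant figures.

Each component's effusion rate ∝ (its partial pressure)·(1/√M) ∝ n_i/√M_i.
x_Cl₂(eff) = (n_Cl₂/√M_Cl₂) / (n_Cl₂/√M_Cl₂ + n_Kr/√M_Kr)
= (2.56/√70.90) / (2.56/√70.90 + 0.763/√83.80) = 0.3040/(0.3040 + 0.08335) = 0.785.

0.785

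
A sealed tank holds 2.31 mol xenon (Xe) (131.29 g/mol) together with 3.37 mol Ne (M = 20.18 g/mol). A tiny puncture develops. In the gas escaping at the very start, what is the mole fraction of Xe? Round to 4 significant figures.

0.2118

The effusion rate of species i is ∝ p_i/√M_i ∝ n_i/√M_i.
Mole fraction of Xe in the effusate = (n_Xe/√M_Xe) / (n_Xe/√M_Xe + n_Ne/√M_Ne)
= (2.31/√131.29) / (2.31/√131.29 + 3.37/√20.18) = 0.2016/(0.2016 + 0.7502) = 0.2118.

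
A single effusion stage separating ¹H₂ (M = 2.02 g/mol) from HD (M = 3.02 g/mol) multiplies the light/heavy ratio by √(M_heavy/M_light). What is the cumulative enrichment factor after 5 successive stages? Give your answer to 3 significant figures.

The single-stage factor is √(M_heavy/M_light), so 5 stages give [√(3.02/2.02)]^5 = (3.02/2.02)^(5/2).
= 1.49505^(5/2) = 2.73.

2.73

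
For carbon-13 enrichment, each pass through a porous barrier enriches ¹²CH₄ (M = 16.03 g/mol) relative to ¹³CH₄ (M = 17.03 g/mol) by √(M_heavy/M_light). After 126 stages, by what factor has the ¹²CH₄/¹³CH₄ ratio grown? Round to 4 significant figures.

45.26

Overall factor = α^126 with α = √(17.03/16.03), i.e. (17.03/16.03)^(126/2).
= 1.06238^63 = 45.26.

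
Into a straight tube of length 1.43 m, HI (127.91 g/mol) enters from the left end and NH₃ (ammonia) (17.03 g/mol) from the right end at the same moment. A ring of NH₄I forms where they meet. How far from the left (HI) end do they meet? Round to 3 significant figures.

0.382 m

The fronts meet when d_HI + d_NH₃ = L with d_HI/d_NH₃ = √(M_NH₃/M_HI) (Graham's law). Here √(M_NH₃/M_HI) = √(17.03/127.91) = 0.3649.
With d_HI + d_NH₃ = 1.43 m, d_NH₃ = 1.43/(1 + 0.3649) = 1.048 m.
d_HI = 1.43 − 1.048 = 0.382 m.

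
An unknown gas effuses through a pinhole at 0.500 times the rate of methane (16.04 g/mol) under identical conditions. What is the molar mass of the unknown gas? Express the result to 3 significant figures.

64.2 g/mol

From Graham's law, rate_X/rate_CH₄ = √(M_CH₄/M_X).
0.500 = √(16.04/M_X)
M_X = 16.04 / 0.500² = 16.04 / 0.2500 = 64.2 g/mol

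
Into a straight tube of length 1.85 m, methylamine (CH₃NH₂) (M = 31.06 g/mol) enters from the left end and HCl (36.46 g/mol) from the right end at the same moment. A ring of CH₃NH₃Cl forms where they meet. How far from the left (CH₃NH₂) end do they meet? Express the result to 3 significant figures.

Distances travelled in equal time are proportional to diffusion rates, so d_CH₃NH₂/d_HCl = √(M_HCl/M_CH₃NH₂) = √(36.46/31.06) = 1.083.
With d_CH₃NH₂ + d_HCl = 1.85 m, d_HCl = 1.85/(1 + 1.083) = 0.8880 m.
d_CH₃NH₂ = 1.85 − 0.8880 = 0.962 m.

0.962 m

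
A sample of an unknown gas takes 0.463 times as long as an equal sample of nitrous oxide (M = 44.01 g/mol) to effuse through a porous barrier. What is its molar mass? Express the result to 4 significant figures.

Using Graham's law: t_X/t_N₂O = √(M_X/M_N₂O).
0.463 = √(M_X/44.01)
M_X = 44.01 × 0.463² = 44.01 × 0.2144 = 9.434 g/mol

9.434 g/mol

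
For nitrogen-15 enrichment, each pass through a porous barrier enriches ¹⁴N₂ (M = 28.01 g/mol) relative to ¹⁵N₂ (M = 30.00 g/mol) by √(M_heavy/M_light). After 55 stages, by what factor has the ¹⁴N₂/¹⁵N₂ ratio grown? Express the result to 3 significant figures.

Overall factor = α^55 with α = √(30.00/28.01), i.e. (30.00/28.01)^(55/2).
= 1.07105^(55/2) = 6.60.

6.60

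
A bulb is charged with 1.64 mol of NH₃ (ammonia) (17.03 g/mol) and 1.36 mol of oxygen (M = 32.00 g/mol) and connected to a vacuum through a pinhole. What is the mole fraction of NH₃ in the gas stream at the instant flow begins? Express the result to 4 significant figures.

The effusion rate of species i is ∝ p_i/√M_i ∝ n_i/√M_i.
Mole fraction of NH₃ in the effusate = (n_NH₃/√M_NH₃) / (n_NH₃/√M_NH₃ + n_O₂/√M_O₂)
= (1.64/√17.03) / (1.64/√17.03 + 1.36/√32.00) = 0.3974/(0.3974 + 0.2404) = 0.6231.

0.6231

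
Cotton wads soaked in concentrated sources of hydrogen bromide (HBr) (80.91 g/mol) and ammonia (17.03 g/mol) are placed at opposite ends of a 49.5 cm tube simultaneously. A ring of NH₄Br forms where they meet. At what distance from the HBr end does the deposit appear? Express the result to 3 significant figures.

15.6 cm

In equal time, each gas travels a distance ∝ its rate ∝ 1/√M, so d_HBr/d_NH₃ = √(M_NH₃/M_HBr) = √(17.03/80.91) = 0.4588.
With d_HBr + d_NH₃ = 49.5 cm, d_NH₃ = 49.5/(1 + 0.4588) = 33.93 cm.
d_HBr = 49.5 − 33.93 = 15.6 cm.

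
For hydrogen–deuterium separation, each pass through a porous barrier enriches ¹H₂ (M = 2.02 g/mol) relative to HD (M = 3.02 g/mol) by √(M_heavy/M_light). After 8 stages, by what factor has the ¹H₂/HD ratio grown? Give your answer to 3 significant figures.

5.00

After 8 stages the ratio has grown by (√(3.02/2.02))^8 = (3.02/2.02)^(8/2).
= 1.49505^4 = 5.00.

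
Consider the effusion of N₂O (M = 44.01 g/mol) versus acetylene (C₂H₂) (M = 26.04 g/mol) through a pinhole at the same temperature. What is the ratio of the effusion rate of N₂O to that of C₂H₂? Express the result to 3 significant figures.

Since effusion rate ∝ 1/√M, rate_N₂O/rate_C₂H₂ = √(M_C₂H₂/M_N₂O) = √(26.04/44.01) = √0.5917 = 0.769.

0.769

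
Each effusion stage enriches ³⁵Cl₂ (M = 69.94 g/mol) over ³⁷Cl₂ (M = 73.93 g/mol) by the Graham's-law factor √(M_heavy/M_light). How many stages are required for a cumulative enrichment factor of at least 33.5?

127

Per stage α = (73.93/69.94)^(1/2) = 1.05705^0.5, giving ln α = 0.02774.
Need α^N ≥ 33.5 ⇒ N ≥ ln(33.5) / ln α = 3.512 / 0.02774 = 126.59.
So at least 127 stages are needed.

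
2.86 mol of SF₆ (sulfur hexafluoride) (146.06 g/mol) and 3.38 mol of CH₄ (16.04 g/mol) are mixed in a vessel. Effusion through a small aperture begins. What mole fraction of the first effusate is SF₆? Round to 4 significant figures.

The effusion rate of species i is ∝ p_i/√M_i ∝ n_i/√M_i.
So x_SF₆ in the escaping gas = (n_SF₆/√M_SF₆) / Σ(n_i/√M_i)
= (2.86/√146.06) / (2.86/√146.06 + 3.38/√16.04) = 0.2366/(0.2366 + 0.8439) = 0.2190.

0.2190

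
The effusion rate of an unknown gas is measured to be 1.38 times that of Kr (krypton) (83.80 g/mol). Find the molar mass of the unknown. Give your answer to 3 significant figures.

44.0 g/mol

From Graham's law, rate_X/rate_Kr = √(M_Kr/M_X).
1.38 = √(83.80/M_X)
M_X = 83.80 / 1.38² = 83.80 / 1.904 = 44.0 g/mol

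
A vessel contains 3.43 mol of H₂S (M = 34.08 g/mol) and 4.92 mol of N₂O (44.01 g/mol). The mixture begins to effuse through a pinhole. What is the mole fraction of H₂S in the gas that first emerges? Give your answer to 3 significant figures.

0.442

Each component's effusion rate ∝ (its partial pressure)·(1/√M) ∝ n_i/√M_i.
So x_H₂S in the escaping gas = (n_H₂S/√M_H₂S) / Σ(n_i/√M_i)
= (3.43/√34.08) / (3.43/√34.08 + 4.92/√44.01) = 0.5875/(0.5875 + 0.7416) = 0.442.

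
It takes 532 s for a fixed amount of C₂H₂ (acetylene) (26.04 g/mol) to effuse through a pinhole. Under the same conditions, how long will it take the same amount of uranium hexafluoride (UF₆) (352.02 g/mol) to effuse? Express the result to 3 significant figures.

1960 s

Since effusion rate ∝ 1/√M, t_UF₆/t_C₂H₂ = √(M_UF₆/M_C₂H₂) = √(352.02/26.04) = √13.52 = 3.677.
So the time for UF₆ is 532 × 3.677 = 1960 s.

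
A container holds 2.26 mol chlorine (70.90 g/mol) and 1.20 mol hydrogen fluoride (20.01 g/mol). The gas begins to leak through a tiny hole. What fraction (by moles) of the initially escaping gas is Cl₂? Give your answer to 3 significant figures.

Each component's effusion rate ∝ (its partial pressure)·(1/√M) ∝ n_i/√M_i.
x_Cl₂(eff) = (n_Cl₂/√M_Cl₂) / (n_Cl₂/√M_Cl₂ + n_HF/√M_HF)
= (2.26/√70.90) / (2.26/√70.90 + 1.20/√20.01) = 0.2684/(0.2684 + 0.2683) = 0.500.

0.500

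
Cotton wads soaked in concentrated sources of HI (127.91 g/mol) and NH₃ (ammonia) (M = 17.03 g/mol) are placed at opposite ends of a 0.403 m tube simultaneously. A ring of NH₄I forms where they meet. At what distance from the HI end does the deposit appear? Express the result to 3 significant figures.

0.108 m

Graham's law gives d_HI/d_NH₃ = rate_HI/rate_NH₃ = √(M_NH₃/M_HI) = √(17.03/127.91) = 0.3649.
With d_HI + d_NH₃ = 0.403 m, d_NH₃ = 0.403/(1 + 0.3649) = 0.2953 m.
d_HI = 0.403 − 0.2953 = 0.108 m.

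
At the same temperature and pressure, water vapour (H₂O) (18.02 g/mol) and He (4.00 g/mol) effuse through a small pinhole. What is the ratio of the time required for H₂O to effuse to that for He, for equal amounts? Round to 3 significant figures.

Using Graham's law: t_H₂O/t_He = √(M_H₂O/M_He) = √(18.02/4.00) = √4.505 = 2.12.

2.12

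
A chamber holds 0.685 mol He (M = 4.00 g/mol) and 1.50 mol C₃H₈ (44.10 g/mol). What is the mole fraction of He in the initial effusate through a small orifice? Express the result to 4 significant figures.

Each component's effusion rate ∝ (its partial pressure)·(1/√M) ∝ n_i/√M_i.
So x_He in the escaping gas = (n_He/√M_He) / Σ(n_i/√M_i)
= (0.685/√4.00) / (0.685/√4.00 + 1.50/√44.10) = 0.3425/(0.3425 + 0.2259) = 0.6026.

0.6026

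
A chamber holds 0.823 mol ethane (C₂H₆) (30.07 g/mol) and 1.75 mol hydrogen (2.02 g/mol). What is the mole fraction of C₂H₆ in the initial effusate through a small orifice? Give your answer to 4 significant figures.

0.1086

The effusion rate of species i is ∝ p_i/√M_i ∝ n_i/√M_i.
x_C₂H₆(eff) = (n_C₂H₆/√M_C₂H₆) / (n_C₂H₆/√M_C₂H₆ + n_H₂/√M_H₂)
= (0.823/√30.07) / (0.823/√30.07 + 1.75/√2.02) = 0.1501/(0.1501 + 1.231) = 0.1086.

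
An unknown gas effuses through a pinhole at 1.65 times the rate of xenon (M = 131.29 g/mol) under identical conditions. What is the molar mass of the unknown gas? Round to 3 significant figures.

Graham's law gives rate_X/rate_Xe = √(M_Xe/M_X).
1.65 = √(131.29/M_X)
M_X = 131.29 / 1.65² = 131.29 / 2.722 = 48.2 g/mol

48.2 g/mol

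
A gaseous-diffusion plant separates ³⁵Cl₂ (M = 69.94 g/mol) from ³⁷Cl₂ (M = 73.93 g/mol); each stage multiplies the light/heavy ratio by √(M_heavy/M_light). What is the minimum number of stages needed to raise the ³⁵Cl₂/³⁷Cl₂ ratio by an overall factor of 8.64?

78

Per stage α = (73.93/69.94)^(1/2) = 1.05705^0.5, giving ln α = 0.02774.
Need α^N ≥ 8.64 ⇒ N ≥ ln(8.64) / ln α = 2.156 / 0.02774 = 77.73.
Minimum whole number of stages: N = 78.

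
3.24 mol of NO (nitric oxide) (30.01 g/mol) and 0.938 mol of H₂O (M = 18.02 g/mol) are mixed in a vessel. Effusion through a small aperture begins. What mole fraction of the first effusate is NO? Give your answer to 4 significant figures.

The effusion rate of species i is ∝ p_i/√M_i ∝ n_i/√M_i.
So x_NO in the escaping gas = (n_NO/√M_NO) / Σ(n_i/√M_i)
= (3.24/√30.01) / (3.24/√30.01 + 0.938/√18.02) = 0.5914/(0.5914 + 0.2210) = 0.7280.

0.7280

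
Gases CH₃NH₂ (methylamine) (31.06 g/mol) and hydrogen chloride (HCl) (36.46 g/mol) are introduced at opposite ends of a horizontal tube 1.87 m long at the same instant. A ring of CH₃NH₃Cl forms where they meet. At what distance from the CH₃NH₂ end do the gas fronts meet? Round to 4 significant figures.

0.9724 m

Graham's law gives d_CH₃NH₂/d_HCl = rate_CH₃NH₂/rate_HCl = √(M_HCl/M_CH₃NH₂) = √(36.46/31.06) = 1.083.
With d_CH₃NH₂ + d_HCl = 1.87 m, d_HCl = 1.87/(1 + 1.083) = 0.8976 m.
d_CH₃NH₂ = 1.87 − 0.8976 = 0.9724 m.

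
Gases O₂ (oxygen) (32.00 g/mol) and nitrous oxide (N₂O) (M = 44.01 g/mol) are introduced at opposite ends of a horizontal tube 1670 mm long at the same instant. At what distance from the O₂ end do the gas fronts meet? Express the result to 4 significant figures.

901.4 mm

Graham's law gives d_O₂/d_N₂O = rate_O₂/rate_N₂O = √(M_N₂O/M_O₂) = √(44.01/32.00) = 1.173.
With d_O₂ + d_N₂O = 1670 mm, d_N₂O = 1670/(1 + 1.173) = 768.6 mm.
d_O₂ = 1670 − 768.6 = 901.4 mm.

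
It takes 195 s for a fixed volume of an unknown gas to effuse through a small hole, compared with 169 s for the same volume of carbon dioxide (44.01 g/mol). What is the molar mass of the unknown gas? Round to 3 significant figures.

58.6 g/mol

Since effusion rate ∝ 1/√M, t_X/t_CO₂ = √(M_X/M_CO₂).
195/169 = 1.154 = √(M_X/44.01)
M_X = 44.01 × 1.154² = 44.01 × 1.331 = 58.6 g/mol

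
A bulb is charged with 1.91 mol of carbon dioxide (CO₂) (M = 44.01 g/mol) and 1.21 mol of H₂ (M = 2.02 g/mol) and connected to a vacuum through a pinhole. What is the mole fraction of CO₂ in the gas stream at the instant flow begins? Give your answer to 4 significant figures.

The effusion rate of species i is ∝ p_i/√M_i ∝ n_i/√M_i.
Mole fraction of CO₂ in the effusate = (n_CO₂/√M_CO₂) / (n_CO₂/√M_CO₂ + n_H₂/√M_H₂)
= (1.91/√44.01) / (1.91/√44.01 + 1.21/√2.02) = 0.2879/(0.2879 + 0.8514) = 0.2527.

0.2527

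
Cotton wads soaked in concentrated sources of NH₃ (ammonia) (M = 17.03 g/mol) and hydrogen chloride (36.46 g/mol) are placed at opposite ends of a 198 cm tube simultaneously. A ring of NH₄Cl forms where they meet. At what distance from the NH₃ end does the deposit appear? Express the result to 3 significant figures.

The fronts meet when d_NH₃ + d_HCl = L with d_NH₃/d_HCl = √(M_HCl/M_NH₃) (Graham's law). Here √(M_HCl/M_NH₃) = √(36.46/17.03) = 1.463.
With d_NH₃ + d_HCl = 198 cm, d_HCl = 198/(1 + 1.463) = 80.38 cm.
d_NH₃ = 198 − 80.38 = 118 cm.

118 cm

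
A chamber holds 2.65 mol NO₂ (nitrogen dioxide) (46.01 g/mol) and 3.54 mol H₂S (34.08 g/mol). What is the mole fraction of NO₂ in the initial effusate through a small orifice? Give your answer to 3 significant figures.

0.392

Effusion rate of each component ∝ n_i/√M_i (partial pressure × 1/√M).
So x_NO₂ in the escaping gas = (n_NO₂/√M_NO₂) / Σ(n_i/√M_i)
= (2.65/√46.01) / (2.65/√46.01 + 3.54/√34.08) = 0.3907/(0.3907 + 0.6064) = 0.392.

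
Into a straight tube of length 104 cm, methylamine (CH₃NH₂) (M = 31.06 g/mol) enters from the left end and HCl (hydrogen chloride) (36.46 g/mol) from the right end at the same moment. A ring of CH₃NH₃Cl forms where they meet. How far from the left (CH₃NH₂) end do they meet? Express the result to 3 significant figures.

54.1 cm

The fronts meet when d_CH₃NH₂ + d_HCl = L with d_CH₃NH₂/d_HCl = √(M_HCl/M_CH₃NH₂) (Graham's law). Here √(M_HCl/M_CH₃NH₂) = √(36.46/31.06) = 1.083.
With d_CH₃NH₂ + d_HCl = 104 cm, d_HCl = 104/(1 + 1.083) = 49.92 cm.
d_CH₃NH₂ = 104 − 49.92 = 54.1 cm.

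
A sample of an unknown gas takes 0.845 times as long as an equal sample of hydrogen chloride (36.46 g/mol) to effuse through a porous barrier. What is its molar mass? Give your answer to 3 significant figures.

26.0 g/mol

Using Graham's law: t_X/t_HCl = √(M_X/M_HCl).
0.845 = √(M_X/36.46)
M_X = 36.46 × 0.845² = 36.46 × 0.7140 = 26.0 g/mol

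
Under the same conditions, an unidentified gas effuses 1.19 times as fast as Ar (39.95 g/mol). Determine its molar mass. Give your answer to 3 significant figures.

Since effusion rate ∝ 1/√M, rate_X/rate_Ar = √(M_Ar/M_X).
1.19 = √(39.95/M_X)
M_X = 39.95 / 1.19² = 39.95 / 1.416 = 28.2 g/mol

28.2 g/mol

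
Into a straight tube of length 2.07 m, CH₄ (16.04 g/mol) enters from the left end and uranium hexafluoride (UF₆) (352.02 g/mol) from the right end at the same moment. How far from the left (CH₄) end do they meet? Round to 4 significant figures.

1.706 m

The fronts meet when d_CH₄ + d_UF₆ = L with d_CH₄/d_UF₆ = √(M_UF₆/M_CH₄) (Graham's law). Here √(M_UF₆/M_CH₄) = √(352.02/16.04) = 4.685.
With d_CH₄ + d_UF₆ = 2.07 m, d_UF₆ = 2.07/(1 + 4.685) = 0.3641 m.
d_CH₄ = 2.07 − 0.3641 = 1.706 m.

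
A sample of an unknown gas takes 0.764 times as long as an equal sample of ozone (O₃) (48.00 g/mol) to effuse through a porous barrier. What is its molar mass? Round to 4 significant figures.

Using Graham's law: t_X/t_O₃ = √(M_X/M_O₃).
0.764 = √(M_X/48.00)
M_X = 48.00 × 0.764² = 48.00 × 0.5837 = 28.02 g/mol

28.02 g/mol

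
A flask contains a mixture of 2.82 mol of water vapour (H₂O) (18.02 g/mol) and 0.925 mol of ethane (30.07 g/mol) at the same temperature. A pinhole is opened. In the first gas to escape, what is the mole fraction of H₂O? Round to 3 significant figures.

0.797

Rate_i ∝ x_i/√M_i (Graham's law weighted by mole fraction), so the effusate composition follows n_i/√M_i.
x_H₂O(eff) = (n_H₂O/√M_H₂O) / (n_H₂O/√M_H₂O + n_C₂H₆/√M_C₂H₆)
= (2.82/√18.02) / (2.82/√18.02 + 0.925/√30.07) = 0.6643/(0.6643 + 0.1687) = 0.797.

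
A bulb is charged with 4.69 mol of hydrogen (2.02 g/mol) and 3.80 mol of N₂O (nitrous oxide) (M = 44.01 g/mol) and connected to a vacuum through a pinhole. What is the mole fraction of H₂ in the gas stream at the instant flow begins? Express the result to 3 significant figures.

The effusion rate of species i is ∝ p_i/√M_i ∝ n_i/√M_i.
x_H₂(eff) = (n_H₂/√M_H₂) / (n_H₂/√M_H₂ + n_N₂O/√M_N₂O)
= (4.69/√2.02) / (4.69/√2.02 + 3.80/√44.01) = 3.300/(3.300 + 0.5728) = 0.852.

0.852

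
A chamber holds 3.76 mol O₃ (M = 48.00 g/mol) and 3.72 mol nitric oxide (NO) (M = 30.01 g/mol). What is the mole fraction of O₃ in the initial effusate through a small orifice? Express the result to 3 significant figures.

0.444

Rate_i ∝ x_i/√M_i (Graham's law weighted by mole fraction), so the effusate composition follows n_i/√M_i.
x_O₃(eff) = (n_O₃/√M_O₃) / (n_O₃/√M_O₃ + n_NO/√M_NO)
= (3.76/√48.00) / (3.76/√48.00 + 3.72/√30.01) = 0.5427/(0.5427 + 0.6791) = 0.444.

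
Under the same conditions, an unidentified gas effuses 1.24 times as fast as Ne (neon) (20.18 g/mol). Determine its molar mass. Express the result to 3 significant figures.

By Graham's law, rate_X/rate_Ne = √(M_Ne/M_X).
1.24 = √(20.18/M_X)
M_X = 20.18 / 1.24² = 20.18 / 1.538 = 13.1 g/mol

13.1 g/mol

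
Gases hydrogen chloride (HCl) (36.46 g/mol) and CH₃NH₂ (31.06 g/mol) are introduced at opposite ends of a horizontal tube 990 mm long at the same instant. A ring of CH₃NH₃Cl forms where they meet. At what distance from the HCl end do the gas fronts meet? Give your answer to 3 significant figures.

In equal time, each gas travels a distance ∝ its rate ∝ 1/√M, so d_HCl/d_CH₃NH₂ = √(M_CH₃NH₂/M_HCl) = √(31.06/36.46) = 0.9230.
With d_HCl + d_CH₃NH₂ = 990 mm, d_CH₃NH₂ = 990/(1 + 0.9230) = 514.8 mm.
d_HCl = 990 − 514.8 = 475 mm.

475 mm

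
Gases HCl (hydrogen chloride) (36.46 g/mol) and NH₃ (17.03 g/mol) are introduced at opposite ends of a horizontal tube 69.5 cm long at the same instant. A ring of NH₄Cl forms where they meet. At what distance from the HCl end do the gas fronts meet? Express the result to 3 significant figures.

Graham's law gives d_HCl/d_NH₃ = rate_HCl/rate_NH₃ = √(M_NH₃/M_HCl) = √(17.03/36.46) = 0.6834.
With d_HCl + d_NH₃ = 69.5 cm, d_NH₃ = 69.5/(1 + 0.6834) = 41.28 cm.
d_HCl = 69.5 − 41.28 = 28.2 cm.

28.2 cm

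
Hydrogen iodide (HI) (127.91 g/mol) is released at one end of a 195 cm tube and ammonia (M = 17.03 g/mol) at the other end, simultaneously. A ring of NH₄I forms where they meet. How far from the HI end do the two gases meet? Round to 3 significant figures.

Graham's law gives d_HI/d_NH₃ = rate_HI/rate_NH₃ = √(M_NH₃/M_HI) = √(17.03/127.91) = 0.3649.
With d_HI + d_NH₃ = 195 cm, d_NH₃ = 195/(1 + 0.3649) = 142.9 cm.
d_HI = 195 − 142.9 = 52.1 cm.

52.1 cm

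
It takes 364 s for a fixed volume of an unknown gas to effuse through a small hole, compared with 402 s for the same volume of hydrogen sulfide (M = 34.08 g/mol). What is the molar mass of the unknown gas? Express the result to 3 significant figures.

By Graham's law, t_X/t_H₂S = √(M_X/M_H₂S).
364/402 = 0.9055 = √(M_X/34.08)
M_X = 34.08 × 0.9055² = 34.08 × 0.8199 = 27.9 g/mol

27.9 g/mol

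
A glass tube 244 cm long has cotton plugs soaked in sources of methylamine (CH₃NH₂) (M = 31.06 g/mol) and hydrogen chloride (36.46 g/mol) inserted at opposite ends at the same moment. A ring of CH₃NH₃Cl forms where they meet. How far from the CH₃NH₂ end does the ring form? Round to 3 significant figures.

Distances travelled in equal time are proportional to diffusion rates, so d_CH₃NH₂/d_HCl = √(M_HCl/M_CH₃NH₂) = √(36.46/31.06) = 1.083.
With d_CH₃NH₂ + d_HCl = 244 cm, d_HCl = 244/(1 + 1.083) = 117.1 cm.
d_CH₃NH₂ = 244 − 117.1 = 127 cm.

127 cm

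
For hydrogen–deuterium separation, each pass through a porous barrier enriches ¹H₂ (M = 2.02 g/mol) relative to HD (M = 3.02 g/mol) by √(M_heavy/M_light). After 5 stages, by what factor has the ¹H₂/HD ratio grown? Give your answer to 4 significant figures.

2.733

The single-stage factor is √(M_heavy/M_light), so 5 stages give [√(3.02/2.02)]^5 = (3.02/2.02)^(5/2).
= 1.49505^(5/2) = 2.733.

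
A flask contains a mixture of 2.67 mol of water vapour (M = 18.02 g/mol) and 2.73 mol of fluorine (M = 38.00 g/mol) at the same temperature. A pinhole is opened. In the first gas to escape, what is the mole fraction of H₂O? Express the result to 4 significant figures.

The effusion rate of species i is ∝ p_i/√M_i ∝ n_i/√M_i.
x_H₂O(eff) = (n_H₂O/√M_H₂O) / (n_H₂O/√M_H₂O + n_F₂/√M_F₂)
= (2.67/√18.02) / (2.67/√18.02 + 2.73/√38.00) = 0.6290/(0.6290 + 0.4429) = 0.5868.

0.5868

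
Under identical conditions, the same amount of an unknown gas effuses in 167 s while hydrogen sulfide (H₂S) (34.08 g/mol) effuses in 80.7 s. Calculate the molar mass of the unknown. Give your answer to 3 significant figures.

146 g/mol

Since effusion rate ∝ 1/√M, t_X/t_H₂S = √(M_X/M_H₂S).
167/80.7 = 2.069 = √(M_X/34.08)
M_X = 34.08 × 2.069² = 34.08 × 4.282 = 146 g/mol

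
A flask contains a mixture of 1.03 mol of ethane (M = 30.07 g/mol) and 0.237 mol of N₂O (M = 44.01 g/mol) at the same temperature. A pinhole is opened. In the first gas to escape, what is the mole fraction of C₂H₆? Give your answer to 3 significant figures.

The effusion rate of species i is ∝ p_i/√M_i ∝ n_i/√M_i.
x_C₂H₆(eff) = (n_C₂H₆/√M_C₂H₆) / (n_C₂H₆/√M_C₂H₆ + n_N₂O/√M_N₂O)
= (1.03/√30.07) / (1.03/√30.07 + 0.237/√44.01) = 0.1878/(0.1878 + 0.03573) = 0.840.

0.840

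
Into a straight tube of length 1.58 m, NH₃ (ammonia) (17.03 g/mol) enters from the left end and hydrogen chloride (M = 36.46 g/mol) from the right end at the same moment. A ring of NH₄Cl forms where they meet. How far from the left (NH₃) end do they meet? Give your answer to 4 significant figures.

Distances travelled in equal time are proportional to diffusion rates, so d_NH₃/d_HCl = √(M_HCl/M_NH₃) = √(36.46/17.03) = 1.463.
With d_NH₃ + d_HCl = 1.58 m, d_HCl = 1.58/(1 + 1.463) = 0.6414 m.
d_NH₃ = 1.58 − 0.6414 = 0.9386 m.

0.9386 m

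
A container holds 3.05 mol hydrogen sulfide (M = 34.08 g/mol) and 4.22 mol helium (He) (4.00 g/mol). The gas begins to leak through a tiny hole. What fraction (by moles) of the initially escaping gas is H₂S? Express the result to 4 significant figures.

0.1985

The effusion rate of species i is ∝ p_i/√M_i ∝ n_i/√M_i.
So x_H₂S in the escaping gas = (n_H₂S/√M_H₂S) / Σ(n_i/√M_i)
= (3.05/√34.08) / (3.05/√34.08 + 4.22/√4.00) = 0.5225/(0.5225 + 2.110) = 0.1985.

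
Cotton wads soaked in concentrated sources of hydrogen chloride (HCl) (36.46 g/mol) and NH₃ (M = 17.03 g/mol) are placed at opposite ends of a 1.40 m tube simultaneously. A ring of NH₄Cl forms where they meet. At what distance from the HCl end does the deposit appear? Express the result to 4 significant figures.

The fronts meet when d_HCl + d_NH₃ = L with d_HCl/d_NH₃ = √(M_NH₃/M_HCl) (Graham's law). Here √(M_NH₃/M_HCl) = √(17.03/36.46) = 0.6834.
With d_HCl + d_NH₃ = 1.40 m, d_NH₃ = 1.40/(1 + 0.6834) = 0.8316 m.
d_HCl = 1.40 − 0.8316 = 0.5684 m.

0.5684 m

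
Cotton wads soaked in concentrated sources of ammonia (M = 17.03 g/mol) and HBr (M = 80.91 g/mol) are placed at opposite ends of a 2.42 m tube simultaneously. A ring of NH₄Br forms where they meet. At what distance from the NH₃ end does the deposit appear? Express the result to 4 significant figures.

Graham's law gives d_NH₃/d_HBr = rate_NH₃/rate_HBr = √(M_HBr/M_NH₃) = √(80.91/17.03) = 2.180.
With d_NH₃ + d_HBr = 2.42 m, d_HBr = 2.42/(1 + 2.180) = 0.7611 m.
d_NH₃ = 2.42 − 0.7611 = 1.659 m.

1.659 m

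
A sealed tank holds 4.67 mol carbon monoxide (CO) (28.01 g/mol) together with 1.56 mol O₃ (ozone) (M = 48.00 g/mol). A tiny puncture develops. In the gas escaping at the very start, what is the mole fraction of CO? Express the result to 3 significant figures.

Rate_i ∝ x_i/√M_i (Graham's law weighted by mole fraction), so the effusate composition follows n_i/√M_i.
Mole fraction of CO in the effusate = (n_CO/√M_CO) / (n_CO/√M_CO + n_O₃/√M_O₃)
= (4.67/√28.01) / (4.67/√28.01 + 1.56/√48.00) = 0.8824/(0.8824 + 0.2252) = 0.797.

0.797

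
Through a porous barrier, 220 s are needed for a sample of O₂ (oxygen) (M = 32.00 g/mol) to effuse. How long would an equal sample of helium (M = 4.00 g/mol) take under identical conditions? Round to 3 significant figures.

77.8 s

Using Graham's law: t_He/t_O₂ = √(M_He/M_O₂) = √(4.00/32.00) = √0.1250 = 0.3536.
So the time for He is 220 × 0.3536 = 77.8 s.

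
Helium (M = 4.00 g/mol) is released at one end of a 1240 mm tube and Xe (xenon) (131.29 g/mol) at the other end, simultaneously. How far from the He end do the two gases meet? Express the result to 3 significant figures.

1060 mm

Distances travelled in equal time are proportional to diffusion rates, so d_He/d_Xe = √(M_Xe/M_He) = √(131.29/4.00) = 5.729.
With d_He + d_Xe = 1240 mm, d_Xe = 1240/(1 + 5.729) = 184.3 mm.
d_He = 1240 − 184.3 = 1060 mm.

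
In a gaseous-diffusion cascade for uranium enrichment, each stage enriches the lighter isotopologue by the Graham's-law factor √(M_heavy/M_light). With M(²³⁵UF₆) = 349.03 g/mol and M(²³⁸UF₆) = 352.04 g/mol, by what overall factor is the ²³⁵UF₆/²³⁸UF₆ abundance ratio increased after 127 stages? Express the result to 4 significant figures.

1.725

After 127 stages the ratio has grown by (√(352.04/349.03))^127 = (352.04/349.03)^(127/2).
= 1.00862^(127/2) = 1.725.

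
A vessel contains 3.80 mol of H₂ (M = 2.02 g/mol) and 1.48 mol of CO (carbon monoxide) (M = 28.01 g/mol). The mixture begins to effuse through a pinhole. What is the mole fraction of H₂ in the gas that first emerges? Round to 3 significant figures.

0.905

Rate_i ∝ x_i/√M_i (Graham's law weighted by mole fraction), so the effusate composition follows n_i/√M_i.
Mole fraction of H₂ in the effusate = (n_H₂/√M_H₂) / (n_H₂/√M_H₂ + n_CO/√M_CO)
= (3.80/√2.02) / (3.80/√2.02 + 1.48/√28.01) = 2.674/(2.674 + 0.2796) = 0.905.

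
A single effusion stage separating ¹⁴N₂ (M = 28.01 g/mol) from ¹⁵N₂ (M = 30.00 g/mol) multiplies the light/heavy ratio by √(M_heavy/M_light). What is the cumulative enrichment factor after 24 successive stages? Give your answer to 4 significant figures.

The single-stage factor is √(M_heavy/M_light), so 24 stages give [√(30.00/28.01)]^24 = (30.00/28.01)^(24/2).
= 1.07105^12 = 2.279.

2.279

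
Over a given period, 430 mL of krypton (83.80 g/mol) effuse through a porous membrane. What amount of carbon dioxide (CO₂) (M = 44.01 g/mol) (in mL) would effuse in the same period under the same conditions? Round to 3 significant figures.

593 mL

Graham's law gives rate_CO₂/rate_Kr = √(M_Kr/M_CO₂) = √(83.80/44.01) = √1.904 = 1.380.
So the volume for CO₂ is 430 × 1.380 = 593 mL.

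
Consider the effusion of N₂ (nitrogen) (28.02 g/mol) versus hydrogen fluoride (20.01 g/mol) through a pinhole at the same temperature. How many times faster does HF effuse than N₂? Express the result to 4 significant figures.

1.183

Using Graham's law: rate_HF/rate_N₂ = √(M_N₂/M_HF) = √(28.02/20.01) = √1.400 = 1.183.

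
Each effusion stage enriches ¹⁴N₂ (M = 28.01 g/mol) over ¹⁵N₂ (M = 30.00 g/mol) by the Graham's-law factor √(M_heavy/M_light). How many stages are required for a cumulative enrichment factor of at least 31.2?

Per stage α = (30.00/28.01)^(1/2) = 1.07105^0.5, giving ln α = 0.03432.
Need α^N ≥ 31.2 ⇒ N ≥ ln(31.2) / ln α = 3.440 / 0.03432 = 100.25.
So at least 101 stages are needed.

101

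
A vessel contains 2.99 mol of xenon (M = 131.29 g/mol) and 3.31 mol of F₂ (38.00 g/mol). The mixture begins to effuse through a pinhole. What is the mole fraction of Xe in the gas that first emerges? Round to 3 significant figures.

The effusion rate of species i is ∝ p_i/√M_i ∝ n_i/√M_i.
So x_Xe in the escaping gas = (n_Xe/√M_Xe) / Σ(n_i/√M_i)
= (2.99/√131.29) / (2.99/√131.29 + 3.31/√38.00) = 0.2609/(0.2609 + 0.5370) = 0.327.

0.327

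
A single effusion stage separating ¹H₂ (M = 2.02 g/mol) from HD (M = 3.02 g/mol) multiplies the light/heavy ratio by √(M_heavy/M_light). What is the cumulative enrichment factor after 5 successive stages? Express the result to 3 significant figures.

Overall factor = α^5 with α = √(3.02/2.02), i.e. (3.02/2.02)^(5/2).
= 1.49505^(5/2) = 2.73.

2.73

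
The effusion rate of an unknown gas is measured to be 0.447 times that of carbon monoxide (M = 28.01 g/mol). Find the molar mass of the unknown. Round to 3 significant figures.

Since effusion rate ∝ 1/√M, rate_X/rate_CO = √(M_CO/M_X).
0.447 = √(28.01/M_X)
M_X = 28.01 / 0.447² = 28.01 / 0.1998 = 140 g/mol

140 g/mol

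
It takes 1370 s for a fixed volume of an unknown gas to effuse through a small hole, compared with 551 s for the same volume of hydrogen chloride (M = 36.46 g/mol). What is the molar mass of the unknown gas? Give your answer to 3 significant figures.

225 g/mol

Graham's law gives t_X/t_HCl = √(M_X/M_HCl).
1370/551 = 2.486 = √(M_X/36.46)
M_X = 36.46 × 2.486² = 36.46 × 6.182 = 225 g/mol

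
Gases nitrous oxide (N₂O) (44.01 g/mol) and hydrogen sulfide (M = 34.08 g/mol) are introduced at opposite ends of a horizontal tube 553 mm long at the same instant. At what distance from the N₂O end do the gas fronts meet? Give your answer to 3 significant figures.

259 mm

The fronts meet when d_N₂O + d_H₂S = L with d_N₂O/d_H₂S = √(M_H₂S/M_N₂O) (Graham's law). Here √(M_H₂S/M_N₂O) = √(34.08/44.01) = 0.8800.
With d_N₂O + d_H₂S = 553 mm, d_H₂S = 553/(1 + 0.8800) = 294.2 mm.
d_N₂O = 553 − 294.2 = 259 mm.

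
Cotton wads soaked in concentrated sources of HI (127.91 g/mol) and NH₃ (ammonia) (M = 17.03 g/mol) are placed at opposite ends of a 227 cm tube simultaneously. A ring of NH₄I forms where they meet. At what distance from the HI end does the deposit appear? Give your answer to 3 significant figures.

60.7 cm

In equal time, each gas travels a distance ∝ its rate ∝ 1/√M, so d_HI/d_NH₃ = √(M_NH₃/M_HI) = √(17.03/127.91) = 0.3649.
With d_HI + d_NH₃ = 227 cm, d_NH₃ = 227/(1 + 0.3649) = 166.3 cm.
d_HI = 227 − 166.3 = 60.7 cm.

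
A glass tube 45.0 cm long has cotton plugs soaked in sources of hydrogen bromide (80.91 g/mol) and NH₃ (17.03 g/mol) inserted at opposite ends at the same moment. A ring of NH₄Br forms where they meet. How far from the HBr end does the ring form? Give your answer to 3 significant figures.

14.2 cm

In equal time, each gas travels a distance ∝ its rate ∝ 1/√M, so d_HBr/d_NH₃ = √(M_NH₃/M_HBr) = √(17.03/80.91) = 0.4588.
With d_HBr + d_NH₃ = 45.0 cm, d_NH₃ = 45.0/(1 + 0.4588) = 30.85 cm.
d_HBr = 45.0 − 30.85 = 14.2 cm.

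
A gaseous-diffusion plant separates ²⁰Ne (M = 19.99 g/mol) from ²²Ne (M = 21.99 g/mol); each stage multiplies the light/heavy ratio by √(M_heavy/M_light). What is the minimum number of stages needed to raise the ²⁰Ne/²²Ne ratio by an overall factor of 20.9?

64

Single-stage factor α = √(21.99/19.99), so ln α = ½ ln(1.10005) = 0.04768.
Need α^N ≥ 20.9 ⇒ N ≥ ln(20.9) / ln α = 3.040 / 0.04768 = 63.76.
So at least 64 stages are needed.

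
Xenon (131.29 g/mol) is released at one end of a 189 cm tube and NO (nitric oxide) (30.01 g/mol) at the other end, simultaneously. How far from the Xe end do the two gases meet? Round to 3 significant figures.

61.1 cm

Distances travelled in equal time are proportional to diffusion rates, so d_Xe/d_NO = √(M_NO/M_Xe) = √(30.01/131.29) = 0.4781.
With d_Xe + d_NO = 189 cm, d_NO = 189/(1 + 0.4781) = 127.9 cm.
d_Xe = 189 − 127.9 = 61.1 cm.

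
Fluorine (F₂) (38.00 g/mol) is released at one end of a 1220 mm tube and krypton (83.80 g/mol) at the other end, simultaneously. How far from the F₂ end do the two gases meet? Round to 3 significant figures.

Graham's law gives d_F₂/d_Kr = rate_F₂/rate_Kr = √(M_Kr/M_F₂) = √(83.80/38.00) = 1.485.
With d_F₂ + d_Kr = 1220 mm, d_Kr = 1220/(1 + 1.485) = 490.9 mm.
d_F₂ = 1220 − 490.9 = 729 mm.

729 mm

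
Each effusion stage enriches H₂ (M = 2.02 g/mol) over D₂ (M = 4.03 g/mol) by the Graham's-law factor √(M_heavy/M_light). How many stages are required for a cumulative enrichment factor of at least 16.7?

9

With α = √(4.03/2.02) per stage, ln α = ½ ln(1.99505) = 0.3453.
Need α^N ≥ 16.7 ⇒ N ≥ ln(16.7) / ln α = 2.815 / 0.3453 = 8.15.
Rounding up, N = 9 stages.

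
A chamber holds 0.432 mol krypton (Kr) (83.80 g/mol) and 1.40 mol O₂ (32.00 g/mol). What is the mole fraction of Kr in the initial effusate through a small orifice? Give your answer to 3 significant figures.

0.160

The effusion rate of species i is ∝ p_i/√M_i ∝ n_i/√M_i.
Mole fraction of Kr in the effusate = (n_Kr/√M_Kr) / (n_Kr/√M_Kr + n_O₂/√M_O₂)
= (0.432/√83.80) / (0.432/√83.80 + 1.40/√32.00) = 0.04719/(0.04719 + 0.2475) = 0.160.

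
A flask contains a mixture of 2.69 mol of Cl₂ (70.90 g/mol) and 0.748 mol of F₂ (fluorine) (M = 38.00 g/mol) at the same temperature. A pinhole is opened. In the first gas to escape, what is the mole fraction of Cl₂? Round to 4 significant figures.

Rate_i ∝ x_i/√M_i (Graham's law weighted by mole fraction), so the effusate composition follows n_i/√M_i.
So x_Cl₂ in the escaping gas = (n_Cl₂/√M_Cl₂) / Σ(n_i/√M_i)
= (2.69/√70.90) / (2.69/√70.90 + 0.748/√38.00) = 0.3195/(0.3195 + 0.1213) = 0.7247.

0.7247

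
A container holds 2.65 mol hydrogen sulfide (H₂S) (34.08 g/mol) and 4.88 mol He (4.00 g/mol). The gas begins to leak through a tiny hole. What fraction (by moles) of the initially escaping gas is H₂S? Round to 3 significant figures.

Effusion rate of each component ∝ n_i/√M_i (partial pressure × 1/√M).
x_H₂S(eff) = (n_H₂S/√M_H₂S) / (n_H₂S/√M_H₂S + n_He/√M_He)
= (2.65/√34.08) / (2.65/√34.08 + 4.88/√4.00) = 0.4539/(0.4539 + 2.440) = 0.157.

0.157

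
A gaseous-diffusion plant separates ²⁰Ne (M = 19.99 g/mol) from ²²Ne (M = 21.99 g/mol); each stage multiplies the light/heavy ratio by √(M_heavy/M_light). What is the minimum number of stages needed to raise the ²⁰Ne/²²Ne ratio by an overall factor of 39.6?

78

Single-stage factor α = √(21.99/19.99), so ln α = ½ ln(1.10005) = 0.04768.
Need α^N ≥ 39.6 ⇒ N ≥ ln(39.6) / ln α = 3.679 / 0.04768 = 77.16.
Minimum whole number of stages: N = 78.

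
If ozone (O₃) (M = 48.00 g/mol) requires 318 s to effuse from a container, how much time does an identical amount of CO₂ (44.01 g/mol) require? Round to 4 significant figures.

304.5 s

Since effusion rate ∝ 1/√M, t_CO₂/t_O₃ = √(M_CO₂/M_O₃) = √(44.01/48.00) = √0.9169 = 0.9575.
So the time for CO₂ is 318 × 0.9575 = 304.5 s.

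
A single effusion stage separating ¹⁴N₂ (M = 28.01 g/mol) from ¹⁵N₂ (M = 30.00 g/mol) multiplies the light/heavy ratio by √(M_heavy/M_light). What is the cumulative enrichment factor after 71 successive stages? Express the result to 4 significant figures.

The single-stage factor is √(M_heavy/M_light), so 71 stages give [√(30.00/28.01)]^71 = (30.00/28.01)^(71/2).
= 1.07105^(71/2) = 11.43.

11.43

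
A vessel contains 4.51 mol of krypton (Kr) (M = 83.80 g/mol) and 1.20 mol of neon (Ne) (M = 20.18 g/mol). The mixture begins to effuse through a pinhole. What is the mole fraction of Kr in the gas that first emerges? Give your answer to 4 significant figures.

0.6484

The effusion rate of species i is ∝ p_i/√M_i ∝ n_i/√M_i.
Mole fraction of Kr in the effusate = (n_Kr/√M_Kr) / (n_Kr/√M_Kr + n_Ne/√M_Ne)
= (4.51/√83.80) / (4.51/√83.80 + 1.20/√20.18) = 0.4927/(0.4927 + 0.2671) = 0.6484.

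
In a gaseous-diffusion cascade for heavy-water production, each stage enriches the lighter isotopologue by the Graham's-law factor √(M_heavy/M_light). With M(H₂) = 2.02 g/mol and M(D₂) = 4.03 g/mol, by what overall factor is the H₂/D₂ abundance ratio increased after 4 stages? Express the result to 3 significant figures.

3.98

Each stage multiplies the ratio by α = √(4.03/2.02), so after 4 stages the overall factor is α^4 = (4.03/2.02)^(4/2).
= 1.99505^2 = 3.98.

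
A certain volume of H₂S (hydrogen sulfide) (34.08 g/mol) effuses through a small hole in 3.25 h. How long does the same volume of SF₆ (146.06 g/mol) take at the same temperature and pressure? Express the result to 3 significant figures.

6.73 h

By Graham's law, t_SF₆/t_H₂S = √(M_SF₆/M_H₂S) = √(146.06/34.08) = √4.286 = 2.070.
So the time for SF₆ is 3.25 × 2.070 = 6.73 h.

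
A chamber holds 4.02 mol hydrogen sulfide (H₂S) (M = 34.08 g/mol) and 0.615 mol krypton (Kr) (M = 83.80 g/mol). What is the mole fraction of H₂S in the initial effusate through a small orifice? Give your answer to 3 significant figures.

Each component's effusion rate ∝ (its partial pressure)·(1/√M) ∝ n_i/√M_i.
So x_H₂S in the escaping gas = (n_H₂S/√M_H₂S) / Σ(n_i/√M_i)
= (4.02/√34.08) / (4.02/√34.08 + 0.615/√83.80) = 0.6886/(0.6886 + 0.06718) = 0.911.

0.911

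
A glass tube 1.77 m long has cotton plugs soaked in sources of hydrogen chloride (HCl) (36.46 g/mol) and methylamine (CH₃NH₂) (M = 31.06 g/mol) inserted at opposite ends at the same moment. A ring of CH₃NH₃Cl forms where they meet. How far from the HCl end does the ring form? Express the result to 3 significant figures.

The fronts meet when d_HCl + d_CH₃NH₂ = L with d_HCl/d_CH₃NH₂ = √(M_CH₃NH₂/M_HCl) (Graham's law). Here √(M_CH₃NH₂/M_HCl) = √(31.06/36.46) = 0.9230.
With d_HCl + d_CH₃NH₂ = 1.77 m, d_CH₃NH₂ = 1.77/(1 + 0.9230) = 0.9204 m.
d_HCl = 1.77 − 0.9204 = 0.850 m.

0.850 m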